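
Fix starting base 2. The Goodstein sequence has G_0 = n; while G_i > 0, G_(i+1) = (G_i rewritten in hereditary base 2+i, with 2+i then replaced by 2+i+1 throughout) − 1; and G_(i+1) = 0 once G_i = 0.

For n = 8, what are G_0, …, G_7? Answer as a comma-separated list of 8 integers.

8, 80, 553, 6310, 93395, 1647195, 33554571, 774841151

[0] 8 ≡ 2^(2 + 1) (base 2). Lift 3: 81. −1: 80.
[1] 80 ≡ 2·3^3 + 2·3^2 + 2·3 + 2 (base 3). Lift 4: 554. −1: 553.
[2] 553 ≡ 2·4^4 + 2·4^2 + 2·4 + 1 (base 4). Lift 5: 6311. −1: 6310.
[3] 6310 ≡ 2·5^5 + 2·5^2 + 2·5 (base 5). Lift 6: 93396. −1: 93395.
[4] 93395 ≡ 2·6^6 + 2·6^2 + 6 + 5 (base 6). Lift 7: 1647196. −1: 1647195.
[5] 1647195 ≡ 2·7^7 + 2·7^2 + 7 + 4 (base 7). Lift 8: 33554572. −1: 33554571.
[6] 33554571 ≡ 2·8^8 + 2·8^2 + 8 + 3 (base 8). Lift 9: 774841152. −1: 774841151.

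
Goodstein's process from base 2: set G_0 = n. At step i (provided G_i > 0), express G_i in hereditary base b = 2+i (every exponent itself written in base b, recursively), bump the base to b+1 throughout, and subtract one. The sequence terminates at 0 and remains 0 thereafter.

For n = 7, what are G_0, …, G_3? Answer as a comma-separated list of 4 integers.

7, 30, 259, 3127

(0) 7|_2 = 2^2 + 2 + 1 ↦ 3^3 + 3 + 1|_3 = 31 ⇒ 30
(1) 30|_3 = 3^3 + 3 ↦ 4^4 + 4|_4 = 260 ⇒ 259
(2) 259|_4 = 4^4 + 3 ↦ 5^5 + 3|_5 = 3128 ⇒ 3127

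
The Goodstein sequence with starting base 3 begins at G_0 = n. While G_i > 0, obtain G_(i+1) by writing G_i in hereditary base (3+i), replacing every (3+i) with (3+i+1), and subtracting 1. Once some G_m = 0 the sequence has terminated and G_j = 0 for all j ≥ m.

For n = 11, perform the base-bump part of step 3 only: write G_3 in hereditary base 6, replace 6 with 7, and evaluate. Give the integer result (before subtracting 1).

40

base 3: 11 = 3^2 + 2; at 4: 4^2 + 2 = 18; next = 17
base 4: 17 = 4^2 + 1; at 5: 5^2 + 1 = 26; next = 25
base 5: 25 = 5^2; at 6: 6^2 = 36; next = 35
base 6: 35 = 5·6 + 5; at 7: 5·7 + 5 = 40; next = 39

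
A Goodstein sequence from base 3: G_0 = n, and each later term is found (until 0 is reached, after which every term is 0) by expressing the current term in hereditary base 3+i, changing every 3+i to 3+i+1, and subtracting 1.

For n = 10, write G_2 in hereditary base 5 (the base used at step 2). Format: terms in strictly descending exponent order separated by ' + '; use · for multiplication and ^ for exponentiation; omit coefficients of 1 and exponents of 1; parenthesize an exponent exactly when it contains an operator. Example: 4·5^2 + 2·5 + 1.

4·5 + 4

base 3: 10 = 3^2 + 1; at 4: 4^2 + 1 = 17; next = 16
base 4: 16 = 4^2; at 5: 5^2 = 25; next = 24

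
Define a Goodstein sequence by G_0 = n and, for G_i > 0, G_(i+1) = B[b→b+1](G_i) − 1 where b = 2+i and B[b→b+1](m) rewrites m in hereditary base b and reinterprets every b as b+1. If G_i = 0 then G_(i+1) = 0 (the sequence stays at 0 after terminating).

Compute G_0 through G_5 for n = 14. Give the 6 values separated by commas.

14, 110, 1281, 18750, 326591, 5862840

G_0 = 14. HB_2(14) = 2^(2 + 1) + 2^2 + 2. Bump = 111. G_1 = 110.
G_1 = 110. HB_3(110) = 3^(3 + 1) + 3^3 + 2. Bump = 1282. G_2 = 1281.
G_2 = 1281. HB_4(1281) = 4^(4 + 1) + 4^4 + 1. Bump = 18751. G_3 = 18750.
G_3 = 18750. HB_5(18750) = 5^(5 + 1) + 5^5. Bump = 326592. G_4 = 326591.
G_4 = 326591. HB_6(326591) = 6^(6 + 1) + 5·6^5 + 5·6^4 + 5·6^3 + 5·6^2 + 5·6 + 5. Bump = 5862841. G_5 = 5862840.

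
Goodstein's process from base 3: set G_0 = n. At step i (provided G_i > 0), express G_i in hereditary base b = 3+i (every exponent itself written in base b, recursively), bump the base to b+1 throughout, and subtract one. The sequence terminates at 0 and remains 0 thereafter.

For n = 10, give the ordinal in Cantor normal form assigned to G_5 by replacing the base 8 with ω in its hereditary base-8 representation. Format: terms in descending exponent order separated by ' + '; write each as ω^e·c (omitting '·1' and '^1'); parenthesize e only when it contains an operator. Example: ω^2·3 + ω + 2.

ω·4 + 1

G_0=10  [base 3] 3^2 + 1  →[3↦4]→  4^2 + 1 = 17  −1 ⇒ G_1=16
G_1=16  [base 4] 4^2  →[4↦5]→  5^2 = 25  −1 ⇒ G_2=24
G_2=24  [base 5] 4·5 + 4  →[5↦6]→  4·6 + 4 = 28  −1 ⇒ G_3=27
G_3=27  [base 6] 4·6 + 3  →[6↦7]→  4·7 + 3 = 31  −1 ⇒ G_4=30
G_4=30  [base 7] 4·7 + 2  →[7↦8]→  4·8 + 2 = 34  −1 ⇒ G_5=33
G_5=33  [base 8] 4·8 + 1  →[8↦9]→  4·9 + 1 = 37  −1 ⇒ G_6=36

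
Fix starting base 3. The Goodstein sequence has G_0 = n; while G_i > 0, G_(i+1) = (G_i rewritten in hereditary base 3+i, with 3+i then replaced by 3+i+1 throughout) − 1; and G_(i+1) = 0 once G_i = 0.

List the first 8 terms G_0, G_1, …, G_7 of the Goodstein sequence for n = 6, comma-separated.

6 —HB3→ 2·3 —bump→ 2·4 = 8 —(−1)→ 7
7 —HB4→ 4 + 3 —bump→ 5 + 3 = 8 —(−1)→ 7
7 —HB5→ 5 + 2 —bump→ 6 + 2 = 8 —(−1)→ 7
7 —HB6→ 6 + 1 —bump→ 7 + 1 = 8 —(−1)→ 7
7 —HB7→ 7 —bump→ 8 = 8 —(−1)→ 7
7 —HB8→ 7 —bump→ 7 = 7 —(−1)→ 6
6 —HB9→ 6 —bump→ 6 = 6 —(−1)→ 5

6, 7, 7, 7, 7, 7, 6, 5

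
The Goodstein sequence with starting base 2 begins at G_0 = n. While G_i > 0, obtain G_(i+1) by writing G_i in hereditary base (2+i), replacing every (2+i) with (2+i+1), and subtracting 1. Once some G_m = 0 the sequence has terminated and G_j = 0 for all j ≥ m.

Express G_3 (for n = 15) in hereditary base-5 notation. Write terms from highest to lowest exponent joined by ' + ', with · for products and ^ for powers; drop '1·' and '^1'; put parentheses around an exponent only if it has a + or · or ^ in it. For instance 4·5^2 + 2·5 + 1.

5^(5 + 1) + 5^5 + 2

[0] 15 ≡ 2^(2 + 1) + 2^2 + 2 + 1 (base 2). Lift 3: 112. −1: 111.
[1] 111 ≡ 3^(3 + 1) + 3^3 + 3 (base 3). Lift 4: 1284. −1: 1283.
[2] 1283 ≡ 4^(4 + 1) + 4^4 + 3 (base 4). Lift 5: 18753. −1: 18752.
[3] 18752 ≡ 5^(5 + 1) + 5^5 + 2 (base 5). Lift 6: 326594. −1: 326593.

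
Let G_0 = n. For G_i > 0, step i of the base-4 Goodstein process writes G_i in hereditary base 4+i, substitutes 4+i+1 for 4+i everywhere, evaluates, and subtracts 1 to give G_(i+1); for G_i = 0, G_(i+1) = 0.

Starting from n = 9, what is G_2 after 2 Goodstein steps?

11

i=0: 9 = 2·4 + 1 (b=4); 4→5: 2·5 + 1 = 11; 11−1 = 10
i=1: 10 = 2·5 (b=5); 5→6: 2·6 = 12; 12−1 = 11
i=2: 11 = 6 + 5 (b=6); 6→7: 7 + 5 = 12; 12−1 = 11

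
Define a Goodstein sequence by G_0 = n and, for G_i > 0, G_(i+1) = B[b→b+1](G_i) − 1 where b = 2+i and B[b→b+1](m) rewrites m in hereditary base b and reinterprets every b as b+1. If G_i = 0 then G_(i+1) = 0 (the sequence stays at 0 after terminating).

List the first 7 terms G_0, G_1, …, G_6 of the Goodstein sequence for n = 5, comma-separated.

[0] 5 ≡ 2^2 + 1 (base 2). Lift 3: 28. −1: 27.
[1] 27 ≡ 3^3 (base 3). Lift 4: 256. −1: 255.
[2] 255 ≡ 3·4^3 + 3·4^2 + 3·4 + 3 (base 4). Lift 5: 468. −1: 467.
[3] 467 ≡ 3·5^3 + 3·5^2 + 3·5 + 2 (base 5). Lift 6: 776. −1: 775.
[4] 775 ≡ 3·6^3 + 3·6^2 + 3·6 + 1 (base 6). Lift 7: 1198. −1: 1197.
[5] 1197 ≡ 3·7^3 + 3·7^2 + 3·7 (base 7). Lift 8: 1752. −1: 1751.

5, 27, 255, 467, 775, 1197, 1751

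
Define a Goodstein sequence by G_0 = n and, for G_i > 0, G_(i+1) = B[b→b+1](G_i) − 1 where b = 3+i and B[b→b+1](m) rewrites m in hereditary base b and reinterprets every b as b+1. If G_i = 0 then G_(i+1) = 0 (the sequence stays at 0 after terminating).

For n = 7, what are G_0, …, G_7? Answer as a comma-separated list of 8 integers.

7, 8, 9, 9, 9, 9, 9, 9

i=0: 7 = 2·3 + 1 (b=3); 3→4: 2·4 + 1 = 9; 9−1 = 8
i=1: 8 = 2·4 (b=4); 4→5: 2·5 = 10; 10−1 = 9
i=2: 9 = 5 + 4 (b=5); 5→6: 6 + 4 = 10; 10−1 = 9
i=3: 9 = 6 + 3 (b=6); 6→7: 7 + 3 = 10; 10−1 = 9
i=4: 9 = 7 + 2 (b=7); 7→8: 8 + 2 = 10; 10−1 = 9
i=5: 9 = 8 + 1 (b=8); 8→9: 9 + 1 = 10; 10−1 = 9
i=6: 9 = 9 (b=9); 9→10: 10 = 10; 10−1 = 9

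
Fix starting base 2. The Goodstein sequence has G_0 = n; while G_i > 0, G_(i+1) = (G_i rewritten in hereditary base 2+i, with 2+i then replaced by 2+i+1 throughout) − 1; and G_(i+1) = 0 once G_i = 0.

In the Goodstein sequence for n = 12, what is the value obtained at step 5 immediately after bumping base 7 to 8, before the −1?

134217868

(0) 12|_2 = 2^(2 + 1) + 2^2 ↦ 3^(3 + 1) + 3^3|_3 = 108 ⇒ 107
(1) 107|_3 = 3^(3 + 1) + 2·3^2 + 2·3 + 2 ↦ 4^(4 + 1) + 2·4^2 + 2·4 + 2|_4 = 1066 ⇒ 1065
(2) 1065|_4 = 4^(4 + 1) + 2·4^2 + 2·4 + 1 ↦ 5^(5 + 1) + 2·5^2 + 2·5 + 1|_5 = 15686 ⇒ 15685
(3) 15685|_5 = 5^(5 + 1) + 2·5^2 + 2·5 ↦ 6^(6 + 1) + 2·6^2 + 2·6|_6 = 280020 ⇒ 280019
(4) 280019|_6 = 6^(6 + 1) + 2·6^2 + 6 + 5 ↦ 7^(7 + 1) + 2·7^2 + 7 + 5|_7 = 5764911 ⇒ 5764910
(5) 5764910|_7 = 7^(7 + 1) + 2·7^2 + 7 + 4 ↦ 8^(8 + 1) + 2·8^2 + 8 + 4|_8 = 134217868 ⇒ 134217867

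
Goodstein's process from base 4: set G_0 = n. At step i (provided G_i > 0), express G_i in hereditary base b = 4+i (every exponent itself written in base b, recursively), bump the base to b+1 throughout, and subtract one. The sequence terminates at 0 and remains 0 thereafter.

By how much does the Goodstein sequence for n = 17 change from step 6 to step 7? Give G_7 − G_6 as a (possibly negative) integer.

base 4: 17 = 4^2 + 1; at 5: 5^2 + 1 = 26; next = 25
base 5: 25 = 5^2; at 6: 6^2 = 36; next = 35
base 6: 35 = 5·6 + 5; at 7: 5·7 + 5 = 40; next = 39
base 7: 39 = 5·7 + 4; at 8: 5·8 + 4 = 44; next = 43
base 8: 43 = 5·8 + 3; at 9: 5·9 + 3 = 48; next = 47
base 9: 47 = 5·9 + 2; at 10: 5·10 + 2 = 52; next = 51
base 10: 51 = 5·10 + 1; at 11: 5·11 + 1 = 56; next = 55

4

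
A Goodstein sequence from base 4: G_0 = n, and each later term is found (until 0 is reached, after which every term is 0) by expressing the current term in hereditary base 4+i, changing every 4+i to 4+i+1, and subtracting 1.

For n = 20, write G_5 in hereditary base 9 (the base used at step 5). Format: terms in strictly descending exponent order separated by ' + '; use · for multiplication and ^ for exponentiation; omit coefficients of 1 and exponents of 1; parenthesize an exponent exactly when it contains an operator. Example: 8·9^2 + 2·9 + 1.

20 —HB4→ 4^2 + 4 —bump→ 5^2 + 5 = 30 —(−1)→ 29
29 —HB5→ 5^2 + 4 —bump→ 6^2 + 4 = 40 —(−1)→ 39
39 —HB6→ 6^2 + 3 —bump→ 7^2 + 3 = 52 —(−1)→ 51
51 —HB7→ 7^2 + 2 —bump→ 8^2 + 2 = 66 —(−1)→ 65
65 —HB8→ 8^2 + 1 —bump→ 9^2 + 1 = 82 —(−1)→ 81
81 —HB9→ 9^2 —bump→ 10^2 = 100 —(−1)→ 99

9^2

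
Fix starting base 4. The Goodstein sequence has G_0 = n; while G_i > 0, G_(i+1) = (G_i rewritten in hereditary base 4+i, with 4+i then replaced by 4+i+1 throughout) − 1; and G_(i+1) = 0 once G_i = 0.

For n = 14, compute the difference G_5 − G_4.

1

[0] 14 ≡ 3·4 + 2 (base 4). Lift 5: 17. −1: 16.
[1] 16 ≡ 3·5 + 1 (base 5). Lift 6: 19. −1: 18.
[2] 18 ≡ 3·6 (base 6). Lift 7: 21. −1: 20.
[3] 20 ≡ 2·7 + 6 (base 7). Lift 8: 22. −1: 21.
[4] 21 ≡ 2·8 + 5 (base 8). Lift 9: 23. −1: 22.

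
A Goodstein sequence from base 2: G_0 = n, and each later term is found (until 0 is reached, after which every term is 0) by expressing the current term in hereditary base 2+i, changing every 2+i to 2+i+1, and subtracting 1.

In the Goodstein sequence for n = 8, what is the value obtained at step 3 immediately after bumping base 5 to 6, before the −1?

G_0 = 8. HB_2(8) = 2^(2 + 1). Bump = 81. G_1 = 80.
G_1 = 80. HB_3(80) = 2·3^3 + 2·3^2 + 2·3 + 2. Bump = 554. G_2 = 553.
G_2 = 553. HB_4(553) = 2·4^4 + 2·4^2 + 2·4 + 1. Bump = 6311. G_3 = 6310.
G_3 = 6310. HB_5(6310) = 2·5^5 + 2·5^2 + 2·5. Bump = 93396. G_4 = 93395.

93396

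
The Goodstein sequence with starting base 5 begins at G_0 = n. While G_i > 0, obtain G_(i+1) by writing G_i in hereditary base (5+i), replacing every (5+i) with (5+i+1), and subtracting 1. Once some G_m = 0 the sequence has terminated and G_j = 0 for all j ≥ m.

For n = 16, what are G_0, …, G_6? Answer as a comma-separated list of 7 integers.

16, 18, 20, 21, 22, 23, 24

(0) 16|_5 = 3·5 + 1 ↦ 3·6 + 1|_6 = 19 ⇒ 18
(1) 18|_6 = 3·6 ↦ 3·7|_7 = 21 ⇒ 20
(2) 20|_7 = 2·7 + 6 ↦ 2·8 + 6|_8 = 22 ⇒ 21
(3) 21|_8 = 2·8 + 5 ↦ 2·9 + 5|_9 = 23 ⇒ 22
(4) 22|_9 = 2·9 + 4 ↦ 2·10 + 4|_10 = 24 ⇒ 23
(5) 23|_10 = 2·10 + 3 ↦ 2·11 + 3|_11 = 25 ⇒ 24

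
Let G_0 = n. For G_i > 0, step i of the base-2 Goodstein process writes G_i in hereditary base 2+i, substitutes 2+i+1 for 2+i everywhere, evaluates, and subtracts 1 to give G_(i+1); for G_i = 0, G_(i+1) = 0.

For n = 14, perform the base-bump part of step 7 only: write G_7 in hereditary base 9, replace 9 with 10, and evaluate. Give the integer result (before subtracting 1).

base 2: 14 = 2^(2 + 1) + 2^2 + 2; at 3: 3^(3 + 1) + 3^3 + 3 = 111; next = 110
base 3: 110 = 3^(3 + 1) + 3^3 + 2; at 4: 4^(4 + 1) + 4^4 + 2 = 1282; next = 1281
base 4: 1281 = 4^(4 + 1) + 4^4 + 1; at 5: 5^(5 + 1) + 5^5 + 1 = 18751; next = 18750
base 5: 18750 = 5^(5 + 1) + 5^5; at 6: 6^(6 + 1) + 6^6 = 326592; next = 326591
base 6: 326591 = 6^(6 + 1) + 5·6^5 + 5·6^4 + 5·6^3 + 5·6^2 + 5·6 + 5; at 7: 7^(7 + 1) + 5·7^5 + 5·7^4 + 5·7^3 + 5·7^2 + 5·7 + 5 = 5862841; next = 5862840
base 7: 5862840 = 7^(7 + 1) + 5·7^5 + 5·7^4 + 5·7^3 + 5·7^2 + 5·7 + 4; at 8: 8^(8 + 1) + 5·8^5 + 5·8^4 + 5·8^3 + 5·8^2 + 5·8 + 4 = 134404972; next = 134404971
base 8: 134404971 = 8^(8 + 1) + 5·8^5 + 5·8^4 + 5·8^3 + 5·8^2 + 5·8 + 3; at 9: 9^(9 + 1) + 5·9^5 + 5·9^4 + 5·9^3 + 5·9^2 + 5·9 + 3 = 3487116549; next = 3487116548
base 9: 3487116548 = 9^(9 + 1) + 5·9^5 + 5·9^4 + 5·9^3 + 5·9^2 + 5·9 + 2; at 10: 10^(10 + 1) + 5·10^5 + 5·10^4 + 5·10^3 + 5·10^2 + 5·10 + 2 = 100000555552; next = 100000555551

100000555552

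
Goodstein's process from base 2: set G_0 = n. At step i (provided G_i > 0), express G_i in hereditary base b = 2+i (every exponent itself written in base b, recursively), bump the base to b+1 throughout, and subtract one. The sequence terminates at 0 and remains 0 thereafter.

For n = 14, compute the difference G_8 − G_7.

[0] 14 ≡ 2^(2 + 1) + 2^2 + 2 (base 2). Lift 3: 111. −1: 110.
[1] 110 ≡ 3^(3 + 1) + 3^3 + 2 (base 3). Lift 4: 1282. −1: 1281.
[2] 1281 ≡ 4^(4 + 1) + 4^4 + 1 (base 4). Lift 5: 18751. −1: 18750.
[3] 18750 ≡ 5^(5 + 1) + 5^5 (base 5). Lift 6: 326592. −1: 326591.
[4] 326591 ≡ 6^(6 + 1) + 5·6^5 + 5·6^4 + 5·6^3 + 5·6^2 + 5·6 + 5 (base 6). Lift 7: 5862841. −1: 5862840.
[5] 5862840 ≡ 7^(7 + 1) + 5·7^5 + 5·7^4 + 5·7^3 + 5·7^2 + 5·7 + 4 (base 7). Lift 8: 134404972. −1: 134404971.
[6] 134404971 ≡ 8^(8 + 1) + 5·8^5 + 5·8^4 + 5·8^3 + 5·8^2 + 5·8 + 3 (base 8). Lift 9: 3487116549. −1: 3487116548.
[7] 3487116548 ≡ 9^(9 + 1) + 5·9^5 + 5·9^4 + 5·9^3 + 5·9^2 + 5·9 + 2 (base 9). Lift 10: 100000555552. −1: 100000555551.

96513439003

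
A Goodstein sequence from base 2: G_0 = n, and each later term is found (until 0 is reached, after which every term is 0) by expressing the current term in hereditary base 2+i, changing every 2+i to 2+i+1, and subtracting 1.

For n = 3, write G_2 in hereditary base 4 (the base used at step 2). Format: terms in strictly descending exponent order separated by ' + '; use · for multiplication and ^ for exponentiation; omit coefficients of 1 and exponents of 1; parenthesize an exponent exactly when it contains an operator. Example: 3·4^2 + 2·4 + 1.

step 0: 3 = 2 + 1; sub 3 for 2: 3 + 1; = 4; G_1 = 4−1 = 3
step 1: 3 = 3; sub 4 for 3: 4; = 4; G_2 = 4−1 = 3
step 2: 3 = 3; sub 5 for 4: 3; = 3; G_3 = 3−1 = 2

3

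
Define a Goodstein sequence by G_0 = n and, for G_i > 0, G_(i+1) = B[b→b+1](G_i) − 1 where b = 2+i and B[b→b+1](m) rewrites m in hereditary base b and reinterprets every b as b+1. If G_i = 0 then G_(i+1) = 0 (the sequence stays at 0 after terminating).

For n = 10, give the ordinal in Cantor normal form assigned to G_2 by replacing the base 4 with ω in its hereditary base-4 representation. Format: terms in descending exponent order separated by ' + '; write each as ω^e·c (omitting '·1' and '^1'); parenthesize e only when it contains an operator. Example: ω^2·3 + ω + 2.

G_0 = 10. HB_2(10) = 2^(2 + 1) + 2. Bump = 84. G_1 = 83.
G_1 = 83. HB_3(83) = 3^(3 + 1) + 2. Bump = 1026. G_2 = 1025.
G_2 = 1025. HB_4(1025) = 4^(4 + 1) + 1. Bump = 15626. G_3 = 15625.

ω^(ω + 1) + 1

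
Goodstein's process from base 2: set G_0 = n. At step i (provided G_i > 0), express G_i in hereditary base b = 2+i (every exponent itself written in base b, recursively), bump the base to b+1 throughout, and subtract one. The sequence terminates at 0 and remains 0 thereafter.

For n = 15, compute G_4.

326593

base 2: 15 = 2^(2 + 1) + 2^2 + 2 + 1; at 3: 3^(3 + 1) + 3^3 + 3 + 1 = 112; next = 111
base 3: 111 = 3^(3 + 1) + 3^3 + 3; at 4: 4^(4 + 1) + 4^4 + 4 = 1284; next = 1283
base 4: 1283 = 4^(4 + 1) + 4^4 + 3; at 5: 5^(5 + 1) + 5^5 + 3 = 18753; next = 18752
base 5: 18752 = 5^(5 + 1) + 5^5 + 2; at 6: 6^(6 + 1) + 6^6 + 2 = 326594; next = 326593
base 6: 326593 = 6^(6 + 1) + 6^6 + 1; at 7: 7^(7 + 1) + 7^7 + 1 = 6588345; next = 6588344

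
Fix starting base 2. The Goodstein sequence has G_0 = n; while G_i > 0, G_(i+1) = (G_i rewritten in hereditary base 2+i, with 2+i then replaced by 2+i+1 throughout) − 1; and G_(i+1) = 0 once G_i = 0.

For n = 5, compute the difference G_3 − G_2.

212

G_0=5  [base 2] 2^2 + 1  →[2↦3]→  3^3 + 1 = 28  −1 ⇒ G_1=27
G_1=27  [base 3] 3^3  →[3↦4]→  4^4 = 256  −1 ⇒ G_2=255
G_2=255  [base 4] 3·4^3 + 3·4^2 + 3·4 + 3  →[4↦5]→  3·5^3 + 3·5^2 + 3·5 + 3 = 468  −1 ⇒ G_3=467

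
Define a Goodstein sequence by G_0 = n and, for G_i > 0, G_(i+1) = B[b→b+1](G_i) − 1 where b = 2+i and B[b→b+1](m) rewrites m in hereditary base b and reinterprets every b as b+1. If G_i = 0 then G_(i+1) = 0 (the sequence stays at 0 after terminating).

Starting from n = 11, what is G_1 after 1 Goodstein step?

G_0 = 11. HB_2(11) = 2^(2 + 1) + 2 + 1. Bump = 85. G_1 = 84.
G_1 = 84. HB_3(84) = 3^(3 + 1) + 3. Bump = 1028. G_2 = 1027.

84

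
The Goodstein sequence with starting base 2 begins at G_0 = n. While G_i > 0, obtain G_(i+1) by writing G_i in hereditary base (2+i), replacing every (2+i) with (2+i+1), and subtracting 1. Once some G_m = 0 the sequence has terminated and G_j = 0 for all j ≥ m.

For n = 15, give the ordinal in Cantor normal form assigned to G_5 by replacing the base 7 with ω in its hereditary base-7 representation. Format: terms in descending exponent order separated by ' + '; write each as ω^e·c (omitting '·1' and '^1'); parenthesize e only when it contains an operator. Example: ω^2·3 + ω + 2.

ω^(ω + 1) + ω^ω

step 0: 15 = 2^(2 + 1) + 2^2 + 2 + 1; sub 3 for 2: 3^(3 + 1) + 3^3 + 3 + 1; = 112; G_1 = 112−1 = 111
step 1: 111 = 3^(3 + 1) + 3^3 + 3; sub 4 for 3: 4^(4 + 1) + 4^4 + 4; = 1284; G_2 = 1284−1 = 1283
step 2: 1283 = 4^(4 + 1) + 4^4 + 3; sub 5 for 4: 5^(5 + 1) + 5^5 + 3; = 18753; G_3 = 18753−1 = 18752
step 3: 18752 = 5^(5 + 1) + 5^5 + 2; sub 6 for 5: 6^(6 + 1) + 6^6 + 2; = 326594; G_4 = 326594−1 = 326593
step 4: 326593 = 6^(6 + 1) + 6^6 + 1; sub 7 for 6: 7^(7 + 1) + 7^7 + 1; = 6588345; G_5 = 6588345−1 = 6588344
step 5: 6588344 = 7^(7 + 1) + 7^7; sub 8 for 7: 8^(8 + 1) + 8^8; = 150994944; G_6 = 150994944−1 = 150994943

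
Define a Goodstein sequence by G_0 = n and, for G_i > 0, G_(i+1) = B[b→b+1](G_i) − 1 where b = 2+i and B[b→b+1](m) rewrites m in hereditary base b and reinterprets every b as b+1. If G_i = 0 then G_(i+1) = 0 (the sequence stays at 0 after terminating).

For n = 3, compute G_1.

3

3 —HB2→ 2 + 1 —bump→ 3 + 1 = 4 —(−1)→ 3
3 —HB3→ 3 —bump→ 4 = 4 —(−1)→ 3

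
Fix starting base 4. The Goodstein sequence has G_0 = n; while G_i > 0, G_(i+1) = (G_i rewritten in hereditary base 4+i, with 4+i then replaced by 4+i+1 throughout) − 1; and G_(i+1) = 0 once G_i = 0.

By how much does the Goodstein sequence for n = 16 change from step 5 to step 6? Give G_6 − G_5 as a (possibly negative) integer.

base 4: 16 = 4^2; at 5: 5^2 = 25; next = 24
base 5: 24 = 4·5 + 4; at 6: 4·6 + 4 = 28; next = 27
base 6: 27 = 4·6 + 3; at 7: 4·7 + 3 = 31; next = 30
base 7: 30 = 4·7 + 2; at 8: 4·8 + 2 = 34; next = 33
base 8: 33 = 4·8 + 1; at 9: 4·9 + 1 = 37; next = 36
base 9: 36 = 4·9; at 10: 4·10 = 40; next = 39

3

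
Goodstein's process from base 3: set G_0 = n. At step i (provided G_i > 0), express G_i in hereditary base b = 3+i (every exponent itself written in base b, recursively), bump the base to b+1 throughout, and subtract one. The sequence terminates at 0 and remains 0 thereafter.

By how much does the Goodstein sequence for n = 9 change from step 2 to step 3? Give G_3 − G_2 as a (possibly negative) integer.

G_0 = 9. HB_3(9) = 3^2. Bump = 16. G_1 = 15.
G_1 = 15. HB_4(15) = 3·4 + 3. Bump = 18. G_2 = 17.
G_2 = 17. HB_5(17) = 3·5 + 2. Bump = 20. G_3 = 19.

2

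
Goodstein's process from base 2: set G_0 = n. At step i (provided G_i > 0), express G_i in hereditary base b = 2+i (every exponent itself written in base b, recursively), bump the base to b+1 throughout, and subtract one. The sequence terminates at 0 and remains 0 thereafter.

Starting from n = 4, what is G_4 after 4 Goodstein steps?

83

step 0: 4 = 2^2; sub 3 for 2: 3^3; = 27; G_1 = 27−1 = 26
step 1: 26 = 2·3^2 + 2·3 + 2; sub 4 for 3: 2·4^2 + 2·4 + 2; = 42; G_2 = 42−1 = 41
step 2: 41 = 2·4^2 + 2·4 + 1; sub 5 for 4: 2·5^2 + 2·5 + 1; = 61; G_3 = 61−1 = 60
step 3: 60 = 2·5^2 + 2·5; sub 6 for 5: 2·6^2 + 2·6; = 84; G_4 = 84−1 = 83
step 4: 83 = 2·6^2 + 6 + 5; sub 7 for 6: 2·7^2 + 7 + 5; = 110; G_5 = 110−1 = 109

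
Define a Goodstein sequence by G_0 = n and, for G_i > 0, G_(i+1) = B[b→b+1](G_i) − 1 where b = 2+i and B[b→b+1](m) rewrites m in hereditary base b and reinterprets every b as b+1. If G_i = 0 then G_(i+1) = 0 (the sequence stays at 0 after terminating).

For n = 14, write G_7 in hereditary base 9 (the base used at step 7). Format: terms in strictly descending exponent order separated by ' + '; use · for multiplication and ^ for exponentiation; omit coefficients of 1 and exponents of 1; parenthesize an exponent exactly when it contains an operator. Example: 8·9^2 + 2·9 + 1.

base 2: 14 = 2^(2 + 1) + 2^2 + 2; at 3: 3^(3 + 1) + 3^3 + 3 = 111; next = 110
base 3: 110 = 3^(3 + 1) + 3^3 + 2; at 4: 4^(4 + 1) + 4^4 + 2 = 1282; next = 1281
base 4: 1281 = 4^(4 + 1) + 4^4 + 1; at 5: 5^(5 + 1) + 5^5 + 1 = 18751; next = 18750
base 5: 18750 = 5^(5 + 1) + 5^5; at 6: 6^(6 + 1) + 6^6 = 326592; next = 326591
base 6: 326591 = 6^(6 + 1) + 5·6^5 + 5·6^4 + 5·6^3 + 5·6^2 + 5·6 + 5; at 7: 7^(7 + 1) + 5·7^5 + 5·7^4 + 5·7^3 + 5·7^2 + 5·7 + 5 = 5862841; next = 5862840
base 7: 5862840 = 7^(7 + 1) + 5·7^5 + 5·7^4 + 5·7^3 + 5·7^2 + 5·7 + 4; at 8: 8^(8 + 1) + 5·8^5 + 5·8^4 + 5·8^3 + 5·8^2 + 5·8 + 4 = 134404972; next = 134404971
base 8: 134404971 = 8^(8 + 1) + 5·8^5 + 5·8^4 + 5·8^3 + 5·8^2 + 5·8 + 3; at 9: 9^(9 + 1) + 5·9^5 + 5·9^4 + 5·9^3 + 5·9^2 + 5·9 + 3 = 3487116549; next = 3487116548
base 9: 3487116548 = 9^(9 + 1) + 5·9^5 + 5·9^4 + 5·9^3 + 5·9^2 + 5·9 + 2; at 10: 10^(10 + 1) + 5·10^5 + 5·10^4 + 5·10^3 + 5·10^2 + 5·10 + 2 = 100000555552; next = 100000555551

9^(9 + 1) + 5·9^5 + 5·9^4 + 5·9^3 + 5·9^2 + 5·9 + 2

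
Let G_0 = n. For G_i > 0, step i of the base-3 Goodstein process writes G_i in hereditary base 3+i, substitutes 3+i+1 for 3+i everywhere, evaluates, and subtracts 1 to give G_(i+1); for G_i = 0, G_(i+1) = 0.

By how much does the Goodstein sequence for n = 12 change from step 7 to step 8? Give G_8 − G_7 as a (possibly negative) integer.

12 —HB3→ 3^2 + 3 —bump→ 4^2 + 4 = 20 —(−1)→ 19
19 —HB4→ 4^2 + 3 —bump→ 5^2 + 3 = 28 —(−1)→ 27
27 —HB5→ 5^2 + 2 —bump→ 6^2 + 2 = 38 —(−1)→ 37
37 —HB6→ 6^2 + 1 —bump→ 7^2 + 1 = 50 —(−1)→ 49
49 —HB7→ 7^2 —bump→ 8^2 = 64 —(−1)→ 63
63 —HB8→ 7·8 + 7 —bump→ 7·9 + 7 = 70 —(−1)→ 69
69 —HB9→ 7·9 + 6 —bump→ 7·10 + 6 = 76 —(−1)→ 75
75 —HB10→ 7·10 + 5 —bump→ 7·11 + 5 = 82 —(−1)→ 81

6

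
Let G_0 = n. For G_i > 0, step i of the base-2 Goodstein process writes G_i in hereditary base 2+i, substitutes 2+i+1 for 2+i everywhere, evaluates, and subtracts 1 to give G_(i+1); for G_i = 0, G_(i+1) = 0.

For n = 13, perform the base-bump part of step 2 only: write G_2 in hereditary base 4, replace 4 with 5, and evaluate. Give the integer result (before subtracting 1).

16093

(0) 13|_2 = 2^(2 + 1) + 2^2 + 1 ↦ 3^(3 + 1) + 3^3 + 1|_3 = 109 ⇒ 108
(1) 108|_3 = 3^(3 + 1) + 3^3 ↦ 4^(4 + 1) + 4^4|_4 = 1280 ⇒ 1279
(2) 1279|_4 = 4^(4 + 1) + 3·4^3 + 3·4^2 + 3·4 + 3 ↦ 5^(5 + 1) + 3·5^3 + 3·5^2 + 3·5 + 3|_5 = 16093 ⇒ 16092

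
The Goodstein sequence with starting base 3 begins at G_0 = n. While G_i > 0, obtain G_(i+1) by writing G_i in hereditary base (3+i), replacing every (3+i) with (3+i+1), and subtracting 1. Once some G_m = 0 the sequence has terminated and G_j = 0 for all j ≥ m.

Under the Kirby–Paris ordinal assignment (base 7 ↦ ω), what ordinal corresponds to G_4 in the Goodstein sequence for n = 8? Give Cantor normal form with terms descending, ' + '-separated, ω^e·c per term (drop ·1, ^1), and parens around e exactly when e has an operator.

ω + 4

i=0: 8 = 2·3 + 2 (b=3); 3→4: 2·4 + 2 = 10; 10−1 = 9
i=1: 9 = 2·4 + 1 (b=4); 4→5: 2·5 + 1 = 11; 11−1 = 10
i=2: 10 = 2·5 (b=5); 5→6: 2·6 = 12; 12−1 = 11
i=3: 11 = 6 + 5 (b=6); 6→7: 7 + 5 = 12; 12−1 = 11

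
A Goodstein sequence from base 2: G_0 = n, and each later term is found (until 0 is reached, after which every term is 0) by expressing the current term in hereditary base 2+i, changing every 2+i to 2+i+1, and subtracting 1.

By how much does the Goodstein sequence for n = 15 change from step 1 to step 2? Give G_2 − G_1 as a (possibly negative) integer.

15 —HB2→ 2^(2 + 1) + 2^2 + 2 + 1 —bump→ 3^(3 + 1) + 3^3 + 3 + 1 = 112 —(−1)→ 111
111 —HB3→ 3^(3 + 1) + 3^3 + 3 —bump→ 4^(4 + 1) + 4^4 + 4 = 1284 —(−1)→ 1283

1172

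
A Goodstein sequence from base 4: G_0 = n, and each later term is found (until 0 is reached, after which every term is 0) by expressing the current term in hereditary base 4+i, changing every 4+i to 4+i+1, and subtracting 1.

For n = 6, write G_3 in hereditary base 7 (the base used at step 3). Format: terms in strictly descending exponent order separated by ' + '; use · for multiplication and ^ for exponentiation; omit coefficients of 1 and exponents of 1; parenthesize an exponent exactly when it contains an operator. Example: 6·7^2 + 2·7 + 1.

6

G_0 = 6. HB_4(6) = 4 + 2. Bump = 7. G_1 = 6.
G_1 = 6. HB_5(6) = 5 + 1. Bump = 7. G_2 = 6.
G_2 = 6. HB_6(6) = 6. Bump = 7. G_3 = 6.
G_3 = 6. HB_7(6) = 6. Bump = 6. G_4 = 5.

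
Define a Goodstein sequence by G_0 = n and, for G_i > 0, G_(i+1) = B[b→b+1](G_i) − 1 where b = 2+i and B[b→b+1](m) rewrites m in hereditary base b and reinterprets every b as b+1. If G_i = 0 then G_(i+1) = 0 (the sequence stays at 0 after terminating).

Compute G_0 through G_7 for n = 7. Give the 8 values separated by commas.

7, 30, 259, 3127, 46657, 823543, 16777215, 37665879

[0] 7 ≡ 2^2 + 2 + 1 (base 2). Lift 3: 31. −1: 30.
[1] 30 ≡ 3^3 + 3 (base 3). Lift 4: 260. −1: 259.
[2] 259 ≡ 4^4 + 3 (base 4). Lift 5: 3128. −1: 3127.
[3] 3127 ≡ 5^5 + 2 (base 5). Lift 6: 46658. −1: 46657.
[4] 46657 ≡ 6^6 + 1 (base 6). Lift 7: 823544. −1: 823543.
[5] 823543 ≡ 7^7 (base 7). Lift 8: 16777216. −1: 16777215.
[6] 16777215 ≡ 7·8^7 + 7·8^6 + 7·8^5 + 7·8^4 + 7·8^3 + 7·8^2 + 7·8 + 7 (base 8). Lift 9: 37665880. −1: 37665879.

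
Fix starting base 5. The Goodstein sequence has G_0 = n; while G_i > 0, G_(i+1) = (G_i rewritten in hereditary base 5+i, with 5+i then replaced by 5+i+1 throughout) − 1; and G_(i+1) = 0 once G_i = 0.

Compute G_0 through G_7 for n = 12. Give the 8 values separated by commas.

12, 13, 14, 15, 15, 15, 15, 15

step 0: 12 = 2·5 + 2; sub 6 for 5: 2·6 + 2; = 14; G_1 = 14−1 = 13
step 1: 13 = 2·6 + 1; sub 7 for 6: 2·7 + 1; = 15; G_2 = 15−1 = 14
step 2: 14 = 2·7; sub 8 for 7: 2·8; = 16; G_3 = 16−1 = 15
step 3: 15 = 8 + 7; sub 9 for 8: 9 + 7; = 16; G_4 = 16−1 = 15
step 4: 15 = 9 + 6; sub 10 for 9: 10 + 6; = 16; G_5 = 16−1 = 15
step 5: 15 = 10 + 5; sub 11 for 10: 11 + 5; = 16; G_6 = 16−1 = 15
step 6: 15 = 11 + 4; sub 12 for 11: 12 + 4; = 16; G_7 = 16−1 = 15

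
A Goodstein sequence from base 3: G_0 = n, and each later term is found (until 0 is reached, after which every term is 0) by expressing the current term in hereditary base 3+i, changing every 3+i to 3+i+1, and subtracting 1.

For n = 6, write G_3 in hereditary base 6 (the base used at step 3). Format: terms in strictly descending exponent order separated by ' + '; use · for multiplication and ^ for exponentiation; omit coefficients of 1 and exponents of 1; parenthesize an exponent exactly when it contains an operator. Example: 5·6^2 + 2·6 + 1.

6 + 1

G_0 = 6. HB_3(6) = 2·3. Bump = 8. G_1 = 7.
G_1 = 7. HB_4(7) = 4 + 3. Bump = 8. G_2 = 7.
G_2 = 7. HB_5(7) = 5 + 2. Bump = 8. G_3 = 7.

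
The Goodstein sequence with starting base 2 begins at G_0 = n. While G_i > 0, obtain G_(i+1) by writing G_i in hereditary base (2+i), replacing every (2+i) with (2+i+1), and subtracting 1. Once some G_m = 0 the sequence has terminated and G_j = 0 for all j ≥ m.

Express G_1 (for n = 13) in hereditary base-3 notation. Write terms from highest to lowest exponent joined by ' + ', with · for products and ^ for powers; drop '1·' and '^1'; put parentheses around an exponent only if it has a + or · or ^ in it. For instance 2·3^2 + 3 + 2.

3^(3 + 1) + 3^3

(0) 13|_2 = 2^(2 + 1) + 2^2 + 1 ↦ 3^(3 + 1) + 3^3 + 1|_3 = 109 ⇒ 108
(1) 108|_3 = 3^(3 + 1) + 3^3 ↦ 4^(4 + 1) + 4^4|_4 = 1280 ⇒ 1279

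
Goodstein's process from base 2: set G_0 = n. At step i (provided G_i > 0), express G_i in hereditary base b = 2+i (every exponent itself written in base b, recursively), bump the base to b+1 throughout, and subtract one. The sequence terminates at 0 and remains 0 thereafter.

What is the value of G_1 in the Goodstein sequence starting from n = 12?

107

G_0 = 12. HB_2(12) = 2^(2 + 1) + 2^2. Bump = 108. G_1 = 107.
G_1 = 107. HB_3(107) = 3^(3 + 1) + 2·3^2 + 2·3 + 2. Bump = 1066. G_2 = 1065.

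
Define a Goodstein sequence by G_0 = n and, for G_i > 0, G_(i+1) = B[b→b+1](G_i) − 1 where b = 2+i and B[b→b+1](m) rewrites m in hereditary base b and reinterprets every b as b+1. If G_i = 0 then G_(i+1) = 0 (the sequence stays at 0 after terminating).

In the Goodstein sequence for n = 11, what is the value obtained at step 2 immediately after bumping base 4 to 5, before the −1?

[0] 11 ≡ 2^(2 + 1) + 2 + 1 (base 2). Lift 3: 85. −1: 84.
[1] 84 ≡ 3^(3 + 1) + 3 (base 3). Lift 4: 1028. −1: 1027.
[2] 1027 ≡ 4^(4 + 1) + 3 (base 4). Lift 5: 15628. −1: 15627.

15628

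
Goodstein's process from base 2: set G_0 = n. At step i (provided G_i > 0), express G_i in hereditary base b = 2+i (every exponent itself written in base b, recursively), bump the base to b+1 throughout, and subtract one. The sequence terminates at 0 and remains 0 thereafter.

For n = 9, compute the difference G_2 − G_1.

[0] 9 ≡ 2^(2 + 1) + 1 (base 2). Lift 3: 82. −1: 81.
[1] 81 ≡ 3^(3 + 1) (base 3). Lift 4: 1024. −1: 1023.

942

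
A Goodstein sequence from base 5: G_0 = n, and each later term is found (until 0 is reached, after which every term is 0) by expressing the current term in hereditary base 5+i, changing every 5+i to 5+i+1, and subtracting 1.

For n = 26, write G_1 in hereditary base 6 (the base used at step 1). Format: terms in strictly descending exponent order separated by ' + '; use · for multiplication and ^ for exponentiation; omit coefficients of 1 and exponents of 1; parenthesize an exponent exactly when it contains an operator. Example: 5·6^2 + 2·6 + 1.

6^2

26 —HB5→ 5^2 + 1 —bump→ 6^2 + 1 = 37 —(−1)→ 36
36 —HB6→ 6^2 —bump→ 7^2 = 49 —(−1)→ 48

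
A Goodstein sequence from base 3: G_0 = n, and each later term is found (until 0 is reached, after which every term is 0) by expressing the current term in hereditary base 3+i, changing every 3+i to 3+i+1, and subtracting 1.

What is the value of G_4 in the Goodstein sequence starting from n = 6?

7

G_0 = 6. HB_3(6) = 2·3. Bump = 8. G_1 = 7.
G_1 = 7. HB_4(7) = 4 + 3. Bump = 8. G_2 = 7.
G_2 = 7. HB_5(7) = 5 + 2. Bump = 8. G_3 = 7.
G_3 = 7. HB_6(7) = 6 + 1. Bump = 8. G_4 = 7.
G_4 = 7. HB_7(7) = 7. Bump = 8. G_5 = 7.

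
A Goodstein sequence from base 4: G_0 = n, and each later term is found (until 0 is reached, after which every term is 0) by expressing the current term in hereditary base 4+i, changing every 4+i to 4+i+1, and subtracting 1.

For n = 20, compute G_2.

G_0 = 20. HB_4(20) = 4^2 + 4. Bump = 30. G_1 = 29.
G_1 = 29. HB_5(29) = 5^2 + 4. Bump = 40. G_2 = 39.
G_2 = 39. HB_6(39) = 6^2 + 3. Bump = 52. G_3 = 51.

39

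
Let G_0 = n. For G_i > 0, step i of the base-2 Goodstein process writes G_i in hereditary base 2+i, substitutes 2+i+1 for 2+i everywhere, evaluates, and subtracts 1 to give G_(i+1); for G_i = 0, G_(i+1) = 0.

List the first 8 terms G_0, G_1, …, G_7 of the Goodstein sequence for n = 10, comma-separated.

10, 83, 1025, 15625, 279935, 4215754, 84073323, 1937434592

G_0=10  [base 2] 2^(2 + 1) + 2  →[2↦3]→  3^(3 + 1) + 3 = 84  −1 ⇒ G_1=83
G_1=83  [base 3] 3^(3 + 1) + 2  →[3↦4]→  4^(4 + 1) + 2 = 1026  −1 ⇒ G_2=1025
G_2=1025  [base 4] 4^(4 + 1) + 1  →[4↦5]→  5^(5 + 1) + 1 = 15626  −1 ⇒ G_3=15625
G_3=15625  [base 5] 5^(5 + 1)  →[5↦6]→  6^(6 + 1) = 279936  −1 ⇒ G_4=279935
G_4=279935  [base 6] 5·6^6 + 5·6^5 + 5·6^4 + 5·6^3 + 5·6^2 + 5·6 + 5  →[6↦7]→  5·7^7 + 5·7^5 + 5·7^4 + 5·7^3 + 5·7^2 + 5·7 + 5 = 4215755  −1 ⇒ G_5=4215754
G_5=4215754  [base 7] 5·7^7 + 5·7^5 + 5·7^4 + 5·7^3 + 5·7^2 + 5·7 + 4  →[7↦8]→  5·8^8 + 5·8^5 + 5·8^4 + 5·8^3 + 5·8^2 + 5·8 + 4 = 84073324  −1 ⇒ G_6=84073323
G_6=84073323  [base 8] 5·8^8 + 5·8^5 + 5·8^4 + 5·8^3 + 5·8^2 + 5·8 + 3  →[8↦9]→  5·9^9 + 5·9^5 + 5·9^4 + 5·9^3 + 5·9^2 + 5·9 + 3 = 1937434593  −1 ⇒ G_7=1937434592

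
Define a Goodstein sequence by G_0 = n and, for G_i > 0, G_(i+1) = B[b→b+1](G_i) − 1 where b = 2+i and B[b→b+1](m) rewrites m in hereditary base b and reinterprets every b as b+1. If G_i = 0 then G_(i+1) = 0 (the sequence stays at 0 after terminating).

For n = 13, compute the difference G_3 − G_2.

13 —HB2→ 2^(2 + 1) + 2^2 + 1 —bump→ 3^(3 + 1) + 3^3 + 1 = 109 —(−1)→ 108
108 —HB3→ 3^(3 + 1) + 3^3 —bump→ 4^(4 + 1) + 4^4 = 1280 —(−1)→ 1279
1279 —HB4→ 4^(4 + 1) + 3·4^3 + 3·4^2 + 3·4 + 3 —bump→ 5^(5 + 1) + 3·5^3 + 3·5^2 + 3·5 + 3 = 16093 —(−1)→ 16092

14813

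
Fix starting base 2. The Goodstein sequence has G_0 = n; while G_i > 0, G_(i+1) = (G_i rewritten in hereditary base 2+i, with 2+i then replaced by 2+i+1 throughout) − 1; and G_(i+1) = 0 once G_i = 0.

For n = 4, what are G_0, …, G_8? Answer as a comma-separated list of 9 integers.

i=0: 4 = 2^2 (b=2); 2→3: 3^3 = 27; 27−1 = 26
i=1: 26 = 2·3^2 + 2·3 + 2 (b=3); 3→4: 2·4^2 + 2·4 + 2 = 42; 42−1 = 41
i=2: 41 = 2·4^2 + 2·4 + 1 (b=4); 4→5: 2·5^2 + 2·5 + 1 = 61; 61−1 = 60
i=3: 60 = 2·5^2 + 2·5 (b=5); 5→6: 2·6^2 + 2·6 = 84; 84−1 = 83
i=4: 83 = 2·6^2 + 6 + 5 (b=6); 6→7: 2·7^2 + 7 + 5 = 110; 110−1 = 109
i=5: 109 = 2·7^2 + 7 + 4 (b=7); 7→8: 2·8^2 + 8 + 4 = 140; 140−1 = 139
i=6: 139 = 2·8^2 + 8 + 3 (b=8); 8→9: 2·9^2 + 9 + 3 = 174; 174−1 = 173
i=7: 173 = 2·9^2 + 9 + 2 (b=9); 9→10: 2·10^2 + 10 + 2 = 212; 212−1 = 211

4, 26, 41, 60, 83, 109, 139, 173, 211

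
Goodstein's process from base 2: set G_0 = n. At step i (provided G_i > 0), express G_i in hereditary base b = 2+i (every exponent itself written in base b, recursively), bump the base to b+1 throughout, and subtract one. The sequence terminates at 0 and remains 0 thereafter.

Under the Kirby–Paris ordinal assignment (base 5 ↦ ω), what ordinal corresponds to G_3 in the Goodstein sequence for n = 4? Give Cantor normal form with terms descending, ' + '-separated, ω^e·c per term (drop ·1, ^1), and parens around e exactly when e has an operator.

4 —HB2→ 2^2 —bump→ 3^3 = 27 —(−1)→ 26
26 —HB3→ 2·3^2 + 2·3 + 2 —bump→ 2·4^2 + 2·4 + 2 = 42 —(−1)→ 41
41 —HB4→ 2·4^2 + 2·4 + 1 —bump→ 2·5^2 + 2·5 + 1 = 61 —(−1)→ 60
60 —HB5→ 2·5^2 + 2·5 —bump→ 2·6^2 + 2·6 = 84 —(−1)→ 83

ω^2·2 + ω·2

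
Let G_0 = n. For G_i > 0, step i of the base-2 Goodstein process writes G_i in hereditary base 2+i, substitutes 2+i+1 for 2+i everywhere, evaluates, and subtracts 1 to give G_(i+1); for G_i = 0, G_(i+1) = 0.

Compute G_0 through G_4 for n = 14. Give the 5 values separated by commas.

14, 110, 1281, 18750, 326591

[0] 14 ≡ 2^(2 + 1) + 2^2 + 2 (base 2). Lift 3: 111. −1: 110.
[1] 110 ≡ 3^(3 + 1) + 3^3 + 2 (base 3). Lift 4: 1282. −1: 1281.
[2] 1281 ≡ 4^(4 + 1) + 4^4 + 1 (base 4). Lift 5: 18751. −1: 18750.
[3] 18750 ≡ 5^(5 + 1) + 5^5 (base 5). Lift 6: 326592. −1: 326591.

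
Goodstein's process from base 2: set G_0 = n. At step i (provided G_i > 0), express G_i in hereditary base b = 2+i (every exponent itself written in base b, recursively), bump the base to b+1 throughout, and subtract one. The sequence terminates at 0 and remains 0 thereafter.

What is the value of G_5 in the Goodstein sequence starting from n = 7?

step 0: 7 = 2^2 + 2 + 1; sub 3 for 2: 3^3 + 3 + 1; = 31; G_1 = 31−1 = 30
step 1: 30 = 3^3 + 3; sub 4 for 3: 4^4 + 4; = 260; G_2 = 260−1 = 259
step 2: 259 = 4^4 + 3; sub 5 for 4: 5^5 + 3; = 3128; G_3 = 3128−1 = 3127
step 3: 3127 = 5^5 + 2; sub 6 for 5: 6^6 + 2; = 46658; G_4 = 46658−1 = 46657
step 4: 46657 = 6^6 + 1; sub 7 for 6: 7^7 + 1; = 823544; G_5 = 823544−1 = 823543
step 5: 823543 = 7^7; sub 8 for 7: 8^8; = 16777216; G_6 = 16777216−1 = 16777215

823543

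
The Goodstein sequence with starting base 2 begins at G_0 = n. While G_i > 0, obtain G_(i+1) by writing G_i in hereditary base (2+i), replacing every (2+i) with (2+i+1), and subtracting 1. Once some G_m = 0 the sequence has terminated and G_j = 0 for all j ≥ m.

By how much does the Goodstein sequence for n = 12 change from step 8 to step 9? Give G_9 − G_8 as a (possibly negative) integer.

12 —HB2→ 2^(2 + 1) + 2^2 —bump→ 3^(3 + 1) + 3^3 = 108 —(−1)→ 107
107 —HB3→ 3^(3 + 1) + 2·3^2 + 2·3 + 2 —bump→ 4^(4 + 1) + 2·4^2 + 2·4 + 2 = 1066 —(−1)→ 1065
1065 —HB4→ 4^(4 + 1) + 2·4^2 + 2·4 + 1 —bump→ 5^(5 + 1) + 2·5^2 + 2·5 + 1 = 15686 —(−1)→ 15685
15685 —HB5→ 5^(5 + 1) + 2·5^2 + 2·5 —bump→ 6^(6 + 1) + 2·6^2 + 2·6 = 280020 —(−1)→ 280019
280019 —HB6→ 6^(6 + 1) + 2·6^2 + 6 + 5 —bump→ 7^(7 + 1) + 2·7^2 + 7 + 5 = 5764911 —(−1)→ 5764910
5764910 —HB7→ 7^(7 + 1) + 2·7^2 + 7 + 4 —bump→ 8^(8 + 1) + 2·8^2 + 8 + 4 = 134217868 —(−1)→ 134217867
134217867 —HB8→ 8^(8 + 1) + 2·8^2 + 8 + 3 —bump→ 9^(9 + 1) + 2·9^2 + 9 + 3 = 3486784575 —(−1)→ 3486784574
3486784574 —HB9→ 9^(9 + 1) + 2·9^2 + 9 + 2 —bump→ 10^(10 + 1) + 2·10^2 + 10 + 2 = 100000000212 —(−1)→ 100000000211
100000000211 —HB10→ 10^(10 + 1) + 2·10^2 + 10 + 1 —bump→ 11^(11 + 1) + 2·11^2 + 11 + 1 = 3138428376975 —(−1)→ 3138428376974

3038428376763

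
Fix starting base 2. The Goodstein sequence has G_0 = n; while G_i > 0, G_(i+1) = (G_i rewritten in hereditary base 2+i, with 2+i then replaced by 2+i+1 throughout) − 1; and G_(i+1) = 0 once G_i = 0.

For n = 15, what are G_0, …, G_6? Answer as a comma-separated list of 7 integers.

15 —HB2→ 2^(2 + 1) + 2^2 + 2 + 1 —bump→ 3^(3 + 1) + 3^3 + 3 + 1 = 112 —(−1)→ 111
111 —HB3→ 3^(3 + 1) + 3^3 + 3 —bump→ 4^(4 + 1) + 4^4 + 4 = 1284 —(−1)→ 1283
1283 —HB4→ 4^(4 + 1) + 4^4 + 3 —bump→ 5^(5 + 1) + 5^5 + 3 = 18753 —(−1)→ 18752
18752 —HB5→ 5^(5 + 1) + 5^5 + 2 —bump→ 6^(6 + 1) + 6^6 + 2 = 326594 —(−1)→ 326593
326593 —HB6→ 6^(6 + 1) + 6^6 + 1 —bump→ 7^(7 + 1) + 7^7 + 1 = 6588345 —(−1)→ 6588344
6588344 —HB7→ 7^(7 + 1) + 7^7 —bump→ 8^(8 + 1) + 8^8 = 150994944 —(−1)→ 150994943

15, 111, 1283, 18752, 326593, 6588344, 150994943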